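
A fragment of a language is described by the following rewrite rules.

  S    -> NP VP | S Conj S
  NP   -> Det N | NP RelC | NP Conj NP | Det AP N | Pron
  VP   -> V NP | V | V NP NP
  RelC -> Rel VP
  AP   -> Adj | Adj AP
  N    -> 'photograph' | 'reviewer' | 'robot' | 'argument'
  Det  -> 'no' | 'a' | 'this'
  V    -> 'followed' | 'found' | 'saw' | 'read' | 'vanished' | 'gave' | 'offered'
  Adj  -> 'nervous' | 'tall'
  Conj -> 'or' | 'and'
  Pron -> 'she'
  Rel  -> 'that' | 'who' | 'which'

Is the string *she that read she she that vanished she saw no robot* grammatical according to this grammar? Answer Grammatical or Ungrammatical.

[S [NP [NP [Pron she]] [RelC [Rel that] [VP [V read] [NP [Pron she]] [NP [NP [Pron she]] [RelC [Rel that] [VP [V vanished] [NP [Pron she]]]]]]]] [VP [V saw] [NP [Det no] [N robot]]]]
The bracketing above is licensed at every node by one of the given productions, with S at the root.

Grammatical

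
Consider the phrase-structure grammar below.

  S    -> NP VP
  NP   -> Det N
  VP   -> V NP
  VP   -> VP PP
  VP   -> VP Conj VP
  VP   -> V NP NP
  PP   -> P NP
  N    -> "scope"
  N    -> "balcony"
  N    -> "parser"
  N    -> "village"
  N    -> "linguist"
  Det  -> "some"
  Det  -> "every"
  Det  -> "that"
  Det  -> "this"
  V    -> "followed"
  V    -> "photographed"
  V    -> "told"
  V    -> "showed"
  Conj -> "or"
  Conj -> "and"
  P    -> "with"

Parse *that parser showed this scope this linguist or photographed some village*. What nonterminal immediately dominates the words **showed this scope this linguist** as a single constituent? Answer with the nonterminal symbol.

VP

S
  NP
    Det: that
    N: parser
  VP
    VP
      V: showed
      NP
        Det: this
        N: scope
      NP
        Det: this
        N: linguist
    Conj: or
    VP
      V: photographed
      NP
        Det: some
        N: village
The span 'showed this scope this linguist' is the VP node built by VP → V NP NP.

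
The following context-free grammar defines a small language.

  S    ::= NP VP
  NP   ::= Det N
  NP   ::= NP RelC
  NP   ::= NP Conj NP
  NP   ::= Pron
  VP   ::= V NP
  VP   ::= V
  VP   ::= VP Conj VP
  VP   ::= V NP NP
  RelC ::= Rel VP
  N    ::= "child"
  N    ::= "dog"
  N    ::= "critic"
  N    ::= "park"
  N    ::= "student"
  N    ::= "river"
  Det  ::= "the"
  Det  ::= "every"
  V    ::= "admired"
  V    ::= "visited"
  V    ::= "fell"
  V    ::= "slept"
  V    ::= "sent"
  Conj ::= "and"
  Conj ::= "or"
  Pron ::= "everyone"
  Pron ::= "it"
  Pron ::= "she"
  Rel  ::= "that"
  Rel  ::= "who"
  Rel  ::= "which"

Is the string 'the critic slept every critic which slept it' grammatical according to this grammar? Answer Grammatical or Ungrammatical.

Grammatical

[S [NP [Det the] [N critic]] [VP [V slept] [NP [NP [Det every] [N critic]] [RelC [Rel which] [VP [V slept] [NP [Pron it]]]]]]]
Each bracket corresponds to one application of a listed rule, so the string is derivable from S.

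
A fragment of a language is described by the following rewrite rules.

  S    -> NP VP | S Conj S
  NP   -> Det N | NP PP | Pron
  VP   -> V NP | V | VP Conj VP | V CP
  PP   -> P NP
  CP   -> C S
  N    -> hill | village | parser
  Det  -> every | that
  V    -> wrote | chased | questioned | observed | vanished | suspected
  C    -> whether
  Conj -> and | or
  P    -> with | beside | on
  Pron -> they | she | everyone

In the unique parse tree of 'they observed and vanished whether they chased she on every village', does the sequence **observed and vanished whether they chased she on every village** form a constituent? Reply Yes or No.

Yes

[S [NP [Pron they]] [VP [VP [V observed]] [Conj and] [VP [V vanished] [CP [C whether] [S [NP [Pron they]] [VP [V chased] [NP [NP [Pron she]] [PP [P on] [NP [Det every] [N village]]]]]]]]]]
The words 'observed and vanished whether they chased she on every village' are exhaustively dominated by a single VP node (built by VP → VP Conj VP), so they form a constituent.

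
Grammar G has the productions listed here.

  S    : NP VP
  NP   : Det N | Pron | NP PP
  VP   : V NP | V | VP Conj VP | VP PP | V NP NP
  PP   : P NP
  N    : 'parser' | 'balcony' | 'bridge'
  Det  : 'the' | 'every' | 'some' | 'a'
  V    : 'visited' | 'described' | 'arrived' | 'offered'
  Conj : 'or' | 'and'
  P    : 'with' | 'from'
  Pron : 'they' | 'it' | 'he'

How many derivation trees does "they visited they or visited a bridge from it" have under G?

Two of the 3 distinct bracketings:
[S [NP [Pron they]] [VP [VP [V visited] [NP [Pron they]]] [Conj or] [VP [V visited] [NP [NP [Det a] [N bridge]] [PP [P from] [NP [Pron it]]]]]]]
[S [NP [Pron they]] [VP [VP [V visited] [NP [Pron they]]] [Conj or] [VP [VP [V visited] [NP [Det a] [N bridge]]] [PP [P from] [NP [Pron it]]]]]]
The difference turns on whether NP → NP PP is used at the relevant span, versus an alternative expansion of NP.

3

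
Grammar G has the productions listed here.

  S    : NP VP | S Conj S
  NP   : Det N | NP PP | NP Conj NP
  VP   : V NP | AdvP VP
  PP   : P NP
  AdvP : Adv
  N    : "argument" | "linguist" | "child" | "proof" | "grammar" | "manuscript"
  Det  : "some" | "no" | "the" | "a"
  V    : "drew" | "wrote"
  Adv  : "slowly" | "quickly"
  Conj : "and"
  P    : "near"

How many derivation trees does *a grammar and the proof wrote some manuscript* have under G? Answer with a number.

[S [NP [NP [Det a] [N grammar]] [Conj and] [NP [Det the] [N proof]]] [VP [V wrote] [NP [Det some] [N manuscript]]]]
No rule offers an alternative attachment or grouping for any span, so this is the only derivation.

1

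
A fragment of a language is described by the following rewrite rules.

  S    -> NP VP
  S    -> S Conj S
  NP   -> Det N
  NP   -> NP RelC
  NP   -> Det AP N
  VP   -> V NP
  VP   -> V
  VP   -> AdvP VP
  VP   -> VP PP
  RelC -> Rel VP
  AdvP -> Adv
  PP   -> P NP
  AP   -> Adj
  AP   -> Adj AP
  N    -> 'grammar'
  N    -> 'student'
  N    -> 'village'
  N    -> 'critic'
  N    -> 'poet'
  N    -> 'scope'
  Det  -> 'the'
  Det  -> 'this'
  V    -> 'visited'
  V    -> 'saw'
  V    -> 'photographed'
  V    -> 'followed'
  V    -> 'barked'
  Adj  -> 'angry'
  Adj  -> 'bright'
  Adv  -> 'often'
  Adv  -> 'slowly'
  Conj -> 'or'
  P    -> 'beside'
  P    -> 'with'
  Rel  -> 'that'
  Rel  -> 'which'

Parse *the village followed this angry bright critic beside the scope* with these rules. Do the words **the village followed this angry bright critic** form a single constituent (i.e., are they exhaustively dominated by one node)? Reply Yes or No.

[S [NP [Det the] [N village]] [VP [VP [V followed] [NP [Det this] [AP [Adj angry] [AP [Adj bright]]] [N critic]]] [PP [P beside] [NP [Det the] [N scope]]]]]
The smallest constituent containing 'the village followed this angry bright critic' is the S spanning 'the village followed this angry bright critic beside the scope'; no single node in the tree dominates exactly the given words.

No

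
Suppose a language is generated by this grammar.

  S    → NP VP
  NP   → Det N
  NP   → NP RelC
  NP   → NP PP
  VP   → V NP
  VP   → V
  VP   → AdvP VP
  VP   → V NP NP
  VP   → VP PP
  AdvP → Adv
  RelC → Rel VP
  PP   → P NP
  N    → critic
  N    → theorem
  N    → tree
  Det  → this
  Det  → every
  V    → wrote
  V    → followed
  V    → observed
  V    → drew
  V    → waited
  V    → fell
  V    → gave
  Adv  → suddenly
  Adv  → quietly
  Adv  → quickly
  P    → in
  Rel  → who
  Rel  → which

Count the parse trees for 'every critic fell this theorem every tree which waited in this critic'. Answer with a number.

Two of the 3 distinct bracketings:
[S [NP [Det every] [N critic]] [VP [V fell] [NP [Det this] [N theorem]] [NP [NP [Det every] [N tree]] [RelC [Rel which] [VP [VP [V waited]] [PP [P in] [NP [Det this] [N critic]]]]]]]]
[S [NP [Det every] [N critic]] [VP [V fell] [NP [Det this] [N theorem]] [NP [NP [NP [Det every] [N tree]] [RelC [Rel which] [VP [V waited]]]] [PP [P in] [NP [Det this] [N critic]]]]]]
The difference turns on whether NP → NP PP is used at the relevant span, versus an alternative expansion of NP.

3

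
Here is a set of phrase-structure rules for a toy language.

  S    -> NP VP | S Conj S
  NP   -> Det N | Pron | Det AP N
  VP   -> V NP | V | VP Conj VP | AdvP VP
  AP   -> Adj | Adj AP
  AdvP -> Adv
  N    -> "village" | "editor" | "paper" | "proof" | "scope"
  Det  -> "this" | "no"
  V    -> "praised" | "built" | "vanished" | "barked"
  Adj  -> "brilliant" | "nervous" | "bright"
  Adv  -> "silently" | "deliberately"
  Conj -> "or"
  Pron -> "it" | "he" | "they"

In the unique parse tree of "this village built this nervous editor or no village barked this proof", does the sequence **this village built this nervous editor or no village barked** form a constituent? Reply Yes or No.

No

[S [S [NP [Det this] [N village]] [VP [V built] [NP [Det this] [AP [Adj nervous]] [N editor]]]] [Conj or] [S [NP [Det no] [N village]] [VP [V barked] [NP [Det this] [N proof]]]]]
The smallest constituent containing 'this village built this nervous editor or no village barked' is the S spanning 'this village built this nervous editor or no village barked this proof'; no single node in the tree dominates exactly the given words.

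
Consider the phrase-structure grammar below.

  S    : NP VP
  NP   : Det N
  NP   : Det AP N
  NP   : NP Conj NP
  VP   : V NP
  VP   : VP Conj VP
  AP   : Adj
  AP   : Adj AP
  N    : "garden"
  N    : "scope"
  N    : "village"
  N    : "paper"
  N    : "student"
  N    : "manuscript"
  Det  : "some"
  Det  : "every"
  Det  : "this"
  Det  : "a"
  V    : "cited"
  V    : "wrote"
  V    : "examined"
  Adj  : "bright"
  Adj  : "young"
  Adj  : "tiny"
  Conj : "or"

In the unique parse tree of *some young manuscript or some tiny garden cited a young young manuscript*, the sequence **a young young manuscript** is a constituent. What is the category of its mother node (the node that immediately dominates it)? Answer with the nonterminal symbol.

VP

[S [NP [NP [Det some] [AP [Adj young]] [N manuscript]] [Conj or] [NP [Det some] [AP [Adj tiny]] [N garden]]] [VP [V cited] [NP [Det a] [AP [Adj young] [AP [Adj young]]] [N manuscript]]]]
The span 'a young young manuscript' is the NP node built by NP → Det AP N.
Its mother is the VP built by VP → V NP.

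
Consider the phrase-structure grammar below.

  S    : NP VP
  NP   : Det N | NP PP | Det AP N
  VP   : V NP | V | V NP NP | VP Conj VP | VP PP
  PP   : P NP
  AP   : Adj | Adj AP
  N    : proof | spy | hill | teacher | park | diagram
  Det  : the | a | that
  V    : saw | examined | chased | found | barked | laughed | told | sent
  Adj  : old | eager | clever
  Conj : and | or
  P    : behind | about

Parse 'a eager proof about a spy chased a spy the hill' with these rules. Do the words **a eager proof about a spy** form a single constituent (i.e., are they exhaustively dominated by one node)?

Yes

[S [NP [NP [Det a] [AP [Adj eager]] [N proof]] [PP [P about] [NP [Det a] [N spy]]]] [VP [V chased] [NP [Det a] [N spy]] [NP [Det the] [N hill]]]]
The words 'a eager proof about a spy' are exhaustively dominated by a single NP node (built by NP → NP PP), so they form a constituent.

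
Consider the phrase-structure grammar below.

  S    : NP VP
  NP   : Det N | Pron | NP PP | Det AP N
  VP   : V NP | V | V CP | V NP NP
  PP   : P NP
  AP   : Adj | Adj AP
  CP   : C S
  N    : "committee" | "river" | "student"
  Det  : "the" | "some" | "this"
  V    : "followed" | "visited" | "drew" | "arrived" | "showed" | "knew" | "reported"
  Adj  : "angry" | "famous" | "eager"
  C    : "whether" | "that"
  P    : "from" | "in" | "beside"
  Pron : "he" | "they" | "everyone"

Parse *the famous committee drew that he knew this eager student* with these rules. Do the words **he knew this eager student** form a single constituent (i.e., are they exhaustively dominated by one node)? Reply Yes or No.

Yes

[S [NP [Det the] [AP [Adj famous]] [N committee]] [VP [V drew] [CP [C that] [S [NP [Pron he]] [VP [V knew] [NP [Det this] [AP [Adj eager]] [N student]]]]]]]
The words 'he knew this eager student' are exhaustively dominated by a single S node (built by S → NP VP), so they form a constituent.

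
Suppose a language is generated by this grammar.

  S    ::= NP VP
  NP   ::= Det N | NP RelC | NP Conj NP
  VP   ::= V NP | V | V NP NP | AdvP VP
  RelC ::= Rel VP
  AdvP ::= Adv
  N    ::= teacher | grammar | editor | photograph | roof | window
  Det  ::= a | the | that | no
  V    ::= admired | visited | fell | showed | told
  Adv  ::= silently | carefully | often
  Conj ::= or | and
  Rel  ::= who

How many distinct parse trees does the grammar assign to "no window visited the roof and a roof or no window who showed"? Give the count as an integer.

5

Two of the 5 distinct bracketings:
[S [NP [Det no] [N window]] [VP [V visited] [NP [NP [NP [Det the] [N roof]] [Conj and] [NP [NP [Det a] [N roof]] [Conj or] [NP [Det no] [N window]]]] [RelC [Rel who] [VP [V showed]]]]]]
[S [NP [Det no] [N window]] [VP [V visited] [NP [NP [NP [NP [Det the] [N roof]] [Conj and] [NP [Det a] [N roof]]] [Conj or] [NP [Det no] [N window]]] [RelC [Rel who] [VP [V showed]]]]]]
The trees differ in how a recursive rule is bracketed over the same span.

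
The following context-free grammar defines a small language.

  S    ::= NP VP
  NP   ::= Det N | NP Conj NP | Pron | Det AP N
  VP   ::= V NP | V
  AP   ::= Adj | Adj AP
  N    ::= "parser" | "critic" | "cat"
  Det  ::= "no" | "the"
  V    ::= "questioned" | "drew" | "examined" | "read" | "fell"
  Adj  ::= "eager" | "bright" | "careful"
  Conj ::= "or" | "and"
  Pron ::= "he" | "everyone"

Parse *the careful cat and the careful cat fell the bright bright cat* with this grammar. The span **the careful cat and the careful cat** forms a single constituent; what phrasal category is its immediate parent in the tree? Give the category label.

S
  NP
    NP
      Det: the
      AP
        Adj: careful
      N: cat
    Conj: and
    NP
      Det: the
      AP
        Adj: careful
      N: cat
  VP
    V: fell
    NP
      Det: the
      AP
        Adj: bright
        AP
          Adj: bright
      N: cat
The span 'the careful cat and the careful cat' is the NP node built by NP → NP Conj NP.
Its mother is the S built by S → NP VP.

S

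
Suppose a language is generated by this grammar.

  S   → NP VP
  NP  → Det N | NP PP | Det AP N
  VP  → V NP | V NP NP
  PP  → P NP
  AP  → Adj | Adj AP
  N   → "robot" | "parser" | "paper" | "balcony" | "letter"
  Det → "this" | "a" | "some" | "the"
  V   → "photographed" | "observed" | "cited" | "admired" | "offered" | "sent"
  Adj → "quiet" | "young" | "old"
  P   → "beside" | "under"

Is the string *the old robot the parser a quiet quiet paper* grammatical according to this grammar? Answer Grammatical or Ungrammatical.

Ungrammatical

For S → NP VP, the only prefix that parses as NP is 'the old robot', but the remainder 'the parser a quiet quiet paper' is not a VP under these rules.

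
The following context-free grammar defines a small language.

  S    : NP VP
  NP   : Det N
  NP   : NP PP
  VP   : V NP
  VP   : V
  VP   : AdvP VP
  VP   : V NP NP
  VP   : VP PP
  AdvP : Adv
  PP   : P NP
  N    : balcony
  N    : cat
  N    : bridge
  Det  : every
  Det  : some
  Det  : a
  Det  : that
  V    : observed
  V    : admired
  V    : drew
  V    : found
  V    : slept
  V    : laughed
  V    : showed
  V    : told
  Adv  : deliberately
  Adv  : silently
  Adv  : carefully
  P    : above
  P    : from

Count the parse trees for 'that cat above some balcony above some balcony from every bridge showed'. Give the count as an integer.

Two of the 5 distinct bracketings:
[S [NP [NP [Det that] [N cat]] [PP [P above] [NP [NP [Det some] [N balcony]] [PP [P above] [NP [NP [Det some] [N balcony]] [PP [P from] [NP [Det every] [N bridge]]]]]]]] [VP [V showed]]]
[S [NP [NP [Det that] [N cat]] [PP [P above] [NP [NP [NP [Det some] [N balcony]] [PP [P above] [NP [Det some] [N balcony]]]] [PP [P from] [NP [Det every] [N bridge]]]]]] [VP [V showed]]]
The trees differ in how a recursive rule is bracketed over the same span.

5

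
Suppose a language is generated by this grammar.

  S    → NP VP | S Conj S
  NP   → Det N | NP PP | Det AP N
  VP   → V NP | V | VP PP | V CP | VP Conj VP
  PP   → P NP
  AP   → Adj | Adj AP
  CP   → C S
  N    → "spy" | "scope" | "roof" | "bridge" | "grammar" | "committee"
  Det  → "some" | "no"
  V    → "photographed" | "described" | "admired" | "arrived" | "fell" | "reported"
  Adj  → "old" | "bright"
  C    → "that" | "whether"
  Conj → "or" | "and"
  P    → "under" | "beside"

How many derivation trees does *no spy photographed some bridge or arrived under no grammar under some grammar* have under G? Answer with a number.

Two of the 5 distinct bracketings:
[S [NP [Det no] [N spy]] [VP [VP [VP [V photographed] [NP [Det some] [N bridge]]] [Conj or] [VP [V arrived]]] [PP [P under] [NP [NP [Det no] [N grammar]] [PP [P under] [NP [Det some] [N grammar]]]]]]]
[S [NP [Det no] [N spy]] [VP [VP [VP [VP [V photographed] [NP [Det some] [N bridge]]] [Conj or] [VP [V arrived]]] [PP [P under] [NP [Det no] [N grammar]]]] [PP [P under] [NP [Det some] [N grammar]]]]]
The difference turns on whether NP → NP PP is used at the relevant span, versus an alternative expansion of NP.

5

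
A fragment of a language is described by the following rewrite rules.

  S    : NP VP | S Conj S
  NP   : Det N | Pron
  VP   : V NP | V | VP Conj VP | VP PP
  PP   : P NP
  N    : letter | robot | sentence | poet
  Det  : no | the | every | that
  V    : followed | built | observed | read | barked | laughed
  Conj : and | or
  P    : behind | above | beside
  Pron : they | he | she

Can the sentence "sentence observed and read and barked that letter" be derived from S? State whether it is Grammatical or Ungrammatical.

For S → NP VP, no prefix of the string parses as an NP. The alternative S rule S → S Conj S likewise has no satisfying split.

Ungrammatical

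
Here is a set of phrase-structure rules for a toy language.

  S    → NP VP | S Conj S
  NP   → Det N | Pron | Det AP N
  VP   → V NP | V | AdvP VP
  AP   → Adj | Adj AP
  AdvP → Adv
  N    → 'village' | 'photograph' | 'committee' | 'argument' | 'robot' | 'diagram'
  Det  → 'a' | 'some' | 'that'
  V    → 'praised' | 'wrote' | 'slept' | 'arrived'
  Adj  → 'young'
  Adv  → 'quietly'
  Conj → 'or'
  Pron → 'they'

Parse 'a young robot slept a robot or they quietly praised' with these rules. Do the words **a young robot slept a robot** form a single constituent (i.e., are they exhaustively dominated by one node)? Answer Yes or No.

[S [S [NP [Det a] [AP [Adj young]] [N robot]] [VP [V slept] [NP [Det a] [N robot]]]] [Conj or] [S [NP [Pron they]] [VP [AdvP [Adv quietly]] [VP [V praised]]]]]
The words 'a young robot slept a robot' are exhaustively dominated by a single S node (built by S → NP VP), so they form a constituent.

Yes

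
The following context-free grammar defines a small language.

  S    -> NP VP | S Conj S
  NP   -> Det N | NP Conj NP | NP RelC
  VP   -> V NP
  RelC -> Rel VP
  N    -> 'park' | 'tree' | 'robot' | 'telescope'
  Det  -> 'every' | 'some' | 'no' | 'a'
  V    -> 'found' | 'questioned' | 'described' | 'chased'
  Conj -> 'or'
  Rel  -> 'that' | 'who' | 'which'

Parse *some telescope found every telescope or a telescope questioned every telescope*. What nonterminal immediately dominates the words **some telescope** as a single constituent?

NP

S
  S
    NP
      Det: some
      N: telescope
    VP
      V: found
      NP
        Det: every
        N: telescope
  Conj: or
  S
    NP
      Det: a
      N: telescope
    VP
      V: questioned
      NP
        Det: every
        N: telescope
The span 'some telescope' is the NP node built by NP → Det N.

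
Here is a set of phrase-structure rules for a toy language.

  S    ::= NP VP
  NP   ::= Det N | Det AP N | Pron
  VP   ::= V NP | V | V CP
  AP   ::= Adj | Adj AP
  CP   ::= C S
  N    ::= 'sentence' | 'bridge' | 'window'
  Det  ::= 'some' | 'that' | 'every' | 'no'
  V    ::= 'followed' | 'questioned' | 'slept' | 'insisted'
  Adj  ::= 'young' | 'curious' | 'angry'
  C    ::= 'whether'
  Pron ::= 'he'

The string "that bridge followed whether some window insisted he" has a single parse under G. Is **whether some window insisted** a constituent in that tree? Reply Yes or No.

No

[S [NP [Det that] [N bridge]] [VP [V followed] [CP [C whether] [S [NP [Det some] [N window]] [VP [V insisted] [NP [Pron he]]]]]]]
The smallest constituent containing 'whether some window insisted' is the CP spanning 'whether some window insisted he'; no single node in the tree dominates exactly the given words.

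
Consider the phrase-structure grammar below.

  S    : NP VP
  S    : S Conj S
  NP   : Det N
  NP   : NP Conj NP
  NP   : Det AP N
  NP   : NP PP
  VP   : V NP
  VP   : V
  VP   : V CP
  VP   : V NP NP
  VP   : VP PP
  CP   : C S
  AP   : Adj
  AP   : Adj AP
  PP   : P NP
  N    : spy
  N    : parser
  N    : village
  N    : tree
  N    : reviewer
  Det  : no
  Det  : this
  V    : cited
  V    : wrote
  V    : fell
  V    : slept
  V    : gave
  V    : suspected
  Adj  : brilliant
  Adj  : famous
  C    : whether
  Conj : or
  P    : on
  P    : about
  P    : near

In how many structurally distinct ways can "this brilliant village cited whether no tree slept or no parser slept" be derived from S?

The two bracketings:
[S [NP [Det this] [AP [Adj brilliant]] [N village]] [VP [V cited] [CP [C whether] [S [S [NP [Det no] [N tree]] [VP [V slept]]] [Conj or] [S [NP [Det no] [N parser]] [VP [V slept]]]]]]]
[S [S [NP [Det this] [AP [Adj brilliant]] [N village]] [VP [V cited] [CP [C whether] [S [NP [Det no] [N tree]] [VP [V slept]]]]]] [Conj or] [S [NP [Det no] [N parser]] [VP [V slept]]]]
The trees differ in how a recursive rule is bracketed over the same span.

2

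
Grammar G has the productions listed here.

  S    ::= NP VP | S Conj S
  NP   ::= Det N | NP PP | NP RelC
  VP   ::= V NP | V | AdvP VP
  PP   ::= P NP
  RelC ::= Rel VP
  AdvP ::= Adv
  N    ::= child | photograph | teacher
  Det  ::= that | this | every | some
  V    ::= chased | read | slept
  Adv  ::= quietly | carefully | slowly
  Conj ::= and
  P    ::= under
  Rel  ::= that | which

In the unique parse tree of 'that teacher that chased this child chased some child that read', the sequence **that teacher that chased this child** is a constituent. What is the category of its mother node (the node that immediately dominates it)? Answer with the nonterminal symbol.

S
  NP
    NP
      Det: that
      N: teacher
    RelC
      Rel: that
      VP
        V: chased
        NP
          Det: this
          N: child
  VP
    V: chased
    NP
      NP
        Det: some
        N: child
      RelC
        Rel: that
        VP
          V: read
The span 'that teacher that chased this child' is the NP node built by NP → NP RelC.
Its mother is the S built by S → NP VP.

S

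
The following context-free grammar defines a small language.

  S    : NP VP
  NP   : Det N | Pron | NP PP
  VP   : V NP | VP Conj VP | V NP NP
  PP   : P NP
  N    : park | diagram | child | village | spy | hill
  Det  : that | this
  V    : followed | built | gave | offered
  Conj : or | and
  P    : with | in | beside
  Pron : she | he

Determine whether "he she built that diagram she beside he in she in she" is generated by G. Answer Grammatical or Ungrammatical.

For S → NP VP, the only prefix that parses as NP is 'he', but the remainder 'she built that diagram she beside he in she in she' is not a VP under these rules.

Ungrammatical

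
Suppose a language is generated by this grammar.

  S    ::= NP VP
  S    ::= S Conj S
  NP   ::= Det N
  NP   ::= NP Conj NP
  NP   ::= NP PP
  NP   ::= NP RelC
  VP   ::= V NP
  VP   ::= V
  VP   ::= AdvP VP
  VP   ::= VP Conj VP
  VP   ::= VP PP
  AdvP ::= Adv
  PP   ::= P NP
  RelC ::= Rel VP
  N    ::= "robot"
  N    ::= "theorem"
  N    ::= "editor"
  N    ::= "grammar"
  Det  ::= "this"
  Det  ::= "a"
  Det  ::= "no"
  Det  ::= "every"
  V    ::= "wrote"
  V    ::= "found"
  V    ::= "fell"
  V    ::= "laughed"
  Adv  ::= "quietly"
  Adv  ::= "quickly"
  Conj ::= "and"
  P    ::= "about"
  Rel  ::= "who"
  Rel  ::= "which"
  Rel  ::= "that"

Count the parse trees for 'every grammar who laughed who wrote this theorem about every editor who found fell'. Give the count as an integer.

Two of the 7 distinct bracketings:
[S [NP [NP [NP [NP [Det every] [N grammar]] [RelC [Rel who] [VP [V laughed]]]] [RelC [Rel who] [VP [V wrote] [NP [Det this] [N theorem]]]]] [PP [P about] [NP [NP [Det every] [N editor]] [RelC [Rel who] [VP [V found]]]]]] [VP [V fell]]]
[S [NP [NP [NP [Det every] [N grammar]] [RelC [Rel who] [VP [V laughed]]]] [RelC [Rel who] [VP [V wrote] [NP [NP [Det this] [N theorem]] [PP [P about] [NP [NP [Det every] [N editor]] [RelC [Rel who] [VP [V found]]]]]]]]] [VP [V fell]]]
The trees differ in how a recursive rule is bracketed over the same span.

7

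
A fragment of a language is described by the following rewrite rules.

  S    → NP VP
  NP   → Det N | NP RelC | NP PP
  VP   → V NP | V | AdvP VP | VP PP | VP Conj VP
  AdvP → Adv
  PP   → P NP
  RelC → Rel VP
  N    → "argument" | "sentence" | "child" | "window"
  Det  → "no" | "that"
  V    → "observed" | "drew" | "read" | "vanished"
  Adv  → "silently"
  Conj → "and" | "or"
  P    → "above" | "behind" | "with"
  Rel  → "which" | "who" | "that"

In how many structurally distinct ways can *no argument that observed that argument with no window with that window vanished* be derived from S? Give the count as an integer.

9

Two of the 9 distinct bracketings:
[S [NP [NP [Det no] [N argument]] [RelC [Rel that] [VP [V observed] [NP [NP [Det that] [N argument]] [PP [P with] [NP [NP [Det no] [N window]] [PP [P with] [NP [Det that] [N window]]]]]]]]] [VP [V vanished]]]
[S [NP [NP [Det no] [N argument]] [RelC [Rel that] [VP [V observed] [NP [NP [NP [Det that] [N argument]] [PP [P with] [NP [Det no] [N window]]]] [PP [P with] [NP [Det that] [N window]]]]]]] [VP [V vanished]]]
The trees differ in how a recursive rule is bracketed over the same span.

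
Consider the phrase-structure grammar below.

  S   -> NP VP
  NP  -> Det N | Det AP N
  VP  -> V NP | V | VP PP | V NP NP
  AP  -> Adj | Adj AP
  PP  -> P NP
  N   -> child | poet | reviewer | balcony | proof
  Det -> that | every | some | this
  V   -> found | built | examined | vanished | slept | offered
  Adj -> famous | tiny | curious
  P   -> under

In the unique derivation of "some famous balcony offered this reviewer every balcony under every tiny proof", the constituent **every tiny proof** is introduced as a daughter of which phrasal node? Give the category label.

S
  NP
    Det: some
    AP
      Adj: famous
    N: balcony
  VP
    VP
      V: offered
      NP
        Det: this
        N: reviewer
      NP
        Det: every
        N: balcony
    PP
      P: under
      NP
        Det: every
        AP
          Adj: tiny
        N: proof
The span 'every tiny proof' is the NP node built by NP → Det AP N.
Its mother is the PP built by PP → P NP.

PP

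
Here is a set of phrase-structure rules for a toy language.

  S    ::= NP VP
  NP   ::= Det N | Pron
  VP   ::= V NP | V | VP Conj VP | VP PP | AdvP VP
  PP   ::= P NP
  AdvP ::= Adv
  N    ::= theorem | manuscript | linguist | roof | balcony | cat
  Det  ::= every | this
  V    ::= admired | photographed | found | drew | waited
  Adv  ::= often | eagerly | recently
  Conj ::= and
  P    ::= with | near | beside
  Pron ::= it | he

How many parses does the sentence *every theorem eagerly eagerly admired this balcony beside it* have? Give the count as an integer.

Two of the 3 distinct bracketings:
[S [NP [Det every] [N theorem]] [VP [VP [AdvP [Adv eagerly]] [VP [AdvP [Adv eagerly]] [VP [V admired] [NP [Det this] [N balcony]]]]] [PP [P beside] [NP [Pron it]]]]]
[S [NP [Det every] [N theorem]] [VP [AdvP [Adv eagerly]] [VP [VP [AdvP [Adv eagerly]] [VP [V admired] [NP [Det this] [N balcony]]]] [PP [P beside] [NP [Pron it]]]]]]
The trees differ in how a recursive rule is bracketed over the same span.

3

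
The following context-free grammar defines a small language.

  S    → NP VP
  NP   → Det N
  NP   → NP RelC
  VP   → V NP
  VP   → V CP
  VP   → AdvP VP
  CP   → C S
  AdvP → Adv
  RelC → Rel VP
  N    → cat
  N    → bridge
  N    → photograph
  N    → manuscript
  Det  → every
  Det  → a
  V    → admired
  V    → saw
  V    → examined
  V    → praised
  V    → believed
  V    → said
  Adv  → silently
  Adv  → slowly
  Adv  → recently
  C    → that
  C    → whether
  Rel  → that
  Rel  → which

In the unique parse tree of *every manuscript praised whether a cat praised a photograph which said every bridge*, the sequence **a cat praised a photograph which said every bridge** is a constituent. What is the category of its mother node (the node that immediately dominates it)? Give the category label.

[S [NP [Det every] [N manuscript]] [VP [V praised] [CP [C whether] [S [NP [Det a] [N cat]] [VP [V praised] [NP [NP [Det a] [N photograph]] [RelC [Rel which] [VP [V said] [NP [Det every] [N bridge]]]]]]]]]]
The span 'a cat praised a photograph which said every bridge' is the S node built by S → NP VP.
Its mother is the CP built by CP → C S.

CP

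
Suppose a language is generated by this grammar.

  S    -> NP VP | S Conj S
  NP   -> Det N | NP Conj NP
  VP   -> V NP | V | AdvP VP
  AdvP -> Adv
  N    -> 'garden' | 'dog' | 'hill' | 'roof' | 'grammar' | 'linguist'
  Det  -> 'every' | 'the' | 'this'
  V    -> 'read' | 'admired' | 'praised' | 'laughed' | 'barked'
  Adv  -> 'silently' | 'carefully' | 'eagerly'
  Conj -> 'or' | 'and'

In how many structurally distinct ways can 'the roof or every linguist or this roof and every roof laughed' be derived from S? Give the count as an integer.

Two of the 5 distinct bracketings:
[S [NP [NP [Det the] [N roof]] [Conj or] [NP [NP [Det every] [N linguist]] [Conj or] [NP [NP [Det this] [N roof]] [Conj and] [NP [Det every] [N roof]]]]] [VP [V laughed]]]
[S [NP [NP [Det the] [N roof]] [Conj or] [NP [NP [NP [Det every] [N linguist]] [Conj or] [NP [Det this] [N roof]]] [Conj and] [NP [Det every] [N roof]]]] [VP [V laughed]]]
The trees differ in how a recursive rule is bracketed over the same span.

5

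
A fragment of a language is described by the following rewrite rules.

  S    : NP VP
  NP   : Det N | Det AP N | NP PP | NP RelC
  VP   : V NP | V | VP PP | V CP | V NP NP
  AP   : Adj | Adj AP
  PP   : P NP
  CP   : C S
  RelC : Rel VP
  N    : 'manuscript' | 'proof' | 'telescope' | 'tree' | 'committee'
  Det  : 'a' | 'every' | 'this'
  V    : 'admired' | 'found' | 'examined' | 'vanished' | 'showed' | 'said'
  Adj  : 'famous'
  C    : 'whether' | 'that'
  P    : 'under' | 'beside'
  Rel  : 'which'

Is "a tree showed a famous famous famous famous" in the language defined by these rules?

Ungrammatical

For S → NP VP, the only prefix that parses as NP is 'a tree', but the remainder 'showed a famous famous famous famous' is not a VP under these rules.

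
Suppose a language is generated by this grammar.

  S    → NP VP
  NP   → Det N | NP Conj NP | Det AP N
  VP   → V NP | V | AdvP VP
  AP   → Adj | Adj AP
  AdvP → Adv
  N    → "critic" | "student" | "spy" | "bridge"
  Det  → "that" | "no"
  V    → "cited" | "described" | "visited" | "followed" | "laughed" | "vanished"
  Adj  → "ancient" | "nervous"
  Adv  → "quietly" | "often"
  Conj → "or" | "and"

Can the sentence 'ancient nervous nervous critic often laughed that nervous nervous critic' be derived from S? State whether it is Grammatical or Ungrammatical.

For S → NP VP, no prefix of the string parses as an NP.

Ungrammatical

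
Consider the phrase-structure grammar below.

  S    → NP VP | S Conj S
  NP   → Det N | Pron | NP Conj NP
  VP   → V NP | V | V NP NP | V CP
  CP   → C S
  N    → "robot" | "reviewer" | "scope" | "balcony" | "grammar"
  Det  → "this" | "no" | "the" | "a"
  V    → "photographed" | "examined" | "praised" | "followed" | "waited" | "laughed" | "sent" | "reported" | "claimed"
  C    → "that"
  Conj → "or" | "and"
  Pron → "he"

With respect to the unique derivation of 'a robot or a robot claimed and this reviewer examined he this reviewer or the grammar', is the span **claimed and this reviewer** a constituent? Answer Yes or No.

No

[S [S [NP [NP [Det a] [N robot]] [Conj or] [NP [Det a] [N robot]]] [VP [V claimed]]] [Conj and] [S [NP [Det this] [N reviewer]] [VP [V examined] [NP [Pron he]] [NP [NP [Det this] [N reviewer]] [Conj or] [NP [Det the] [N grammar]]]]]]
The smallest constituent containing 'claimed and this reviewer' is the S spanning 'a robot or a robot claimed and this reviewer examined he this reviewer or the grammar'; no single node in the tree dominates exactly the given words.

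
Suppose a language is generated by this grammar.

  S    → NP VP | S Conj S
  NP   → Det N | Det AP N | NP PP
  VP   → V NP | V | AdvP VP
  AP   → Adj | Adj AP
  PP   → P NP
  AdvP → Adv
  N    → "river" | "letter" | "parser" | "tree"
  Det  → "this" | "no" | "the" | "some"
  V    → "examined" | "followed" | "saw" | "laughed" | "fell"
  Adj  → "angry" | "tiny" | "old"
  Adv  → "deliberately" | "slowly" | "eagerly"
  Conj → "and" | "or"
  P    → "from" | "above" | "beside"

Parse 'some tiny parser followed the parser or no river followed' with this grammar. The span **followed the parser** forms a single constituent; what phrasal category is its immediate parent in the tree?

S
  S
    NP
      Det: some
      AP
        Adj: tiny
      N: parser
    VP
      V: followed
      NP
        Det: the
        N: parser
  Conj: or
  S
    NP
      Det: no
      N: river
    VP
      V: followed
The span 'followed the parser' is the VP node built by VP → V NP.
Its mother is the S built by S → NP VP.

S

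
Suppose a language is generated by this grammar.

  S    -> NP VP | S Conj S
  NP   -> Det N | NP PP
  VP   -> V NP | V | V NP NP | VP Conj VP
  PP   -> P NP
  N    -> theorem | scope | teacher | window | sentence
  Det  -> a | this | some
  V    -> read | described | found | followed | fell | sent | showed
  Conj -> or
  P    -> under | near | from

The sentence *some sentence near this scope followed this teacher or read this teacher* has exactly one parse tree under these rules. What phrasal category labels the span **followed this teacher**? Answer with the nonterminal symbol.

[S [NP [NP [Det some] [N sentence]] [PP [P near] [NP [Det this] [N scope]]]] [VP [VP [V followed] [NP [Det this] [N teacher]]] [Conj or] [VP [V read] [NP [Det this] [N teacher]]]]]
The span 'followed this teacher' is the VP node built by VP → V NP.

VP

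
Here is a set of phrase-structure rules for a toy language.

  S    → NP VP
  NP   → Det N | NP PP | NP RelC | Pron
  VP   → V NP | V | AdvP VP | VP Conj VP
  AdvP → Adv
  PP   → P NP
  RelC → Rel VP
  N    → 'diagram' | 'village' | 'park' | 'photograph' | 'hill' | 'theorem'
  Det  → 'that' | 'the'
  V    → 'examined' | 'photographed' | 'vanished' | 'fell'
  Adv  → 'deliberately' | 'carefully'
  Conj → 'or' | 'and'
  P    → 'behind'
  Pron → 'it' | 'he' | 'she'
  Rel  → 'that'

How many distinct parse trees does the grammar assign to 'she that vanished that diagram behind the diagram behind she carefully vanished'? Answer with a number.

5

Two of the 5 distinct bracketings:
[S [NP [NP [NP [Pron she]] [RelC [Rel that] [VP [V vanished] [NP [Det that] [N diagram]]]]] [PP [P behind] [NP [NP [Det the] [N diagram]] [PP [P behind] [NP [Pron she]]]]]] [VP [AdvP [Adv carefully]] [VP [V vanished]]]]
[S [NP [NP [NP [NP [Pron she]] [RelC [Rel that] [VP [V vanished] [NP [Det that] [N diagram]]]]] [PP [P behind] [NP [Det the] [N diagram]]]] [PP [P behind] [NP [Pron she]]]] [VP [AdvP [Adv carefully]] [VP [V vanished]]]]
The trees differ in how a recursive rule is bracketed over the same span.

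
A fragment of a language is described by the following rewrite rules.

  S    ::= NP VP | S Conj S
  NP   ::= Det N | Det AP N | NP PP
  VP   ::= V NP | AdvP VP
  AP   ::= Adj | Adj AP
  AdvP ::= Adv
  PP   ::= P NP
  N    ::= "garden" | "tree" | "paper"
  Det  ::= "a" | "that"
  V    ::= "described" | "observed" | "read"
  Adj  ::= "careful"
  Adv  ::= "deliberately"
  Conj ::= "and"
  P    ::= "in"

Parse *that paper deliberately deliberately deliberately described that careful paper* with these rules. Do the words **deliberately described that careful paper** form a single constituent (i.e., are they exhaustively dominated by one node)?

[S [NP [Det that] [N paper]] [VP [AdvP [Adv deliberately]] [VP [AdvP [Adv deliberately]] [VP [AdvP [Adv deliberately]] [VP [V described] [NP [Det that] [AP [Adj careful]] [N paper]]]]]]]
The words 'deliberately described that careful paper' are exhaustively dominated by a single VP node (built by VP → AdvP VP), so they form a constituent.

Yes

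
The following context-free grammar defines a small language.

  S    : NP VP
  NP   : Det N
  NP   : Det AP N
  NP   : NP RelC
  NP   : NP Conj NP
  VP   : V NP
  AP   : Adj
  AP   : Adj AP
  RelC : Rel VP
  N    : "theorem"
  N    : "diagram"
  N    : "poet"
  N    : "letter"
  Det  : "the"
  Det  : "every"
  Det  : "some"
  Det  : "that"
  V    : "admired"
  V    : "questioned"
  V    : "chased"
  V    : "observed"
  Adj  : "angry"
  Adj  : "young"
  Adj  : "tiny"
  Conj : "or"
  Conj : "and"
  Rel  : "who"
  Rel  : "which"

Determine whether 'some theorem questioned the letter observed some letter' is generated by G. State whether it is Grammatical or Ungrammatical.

Ungrammatical

For S → NP VP, the only prefix that parses as NP is 'some theorem', but the remainder 'questioned the letter observed some letter' is not a VP under these rules.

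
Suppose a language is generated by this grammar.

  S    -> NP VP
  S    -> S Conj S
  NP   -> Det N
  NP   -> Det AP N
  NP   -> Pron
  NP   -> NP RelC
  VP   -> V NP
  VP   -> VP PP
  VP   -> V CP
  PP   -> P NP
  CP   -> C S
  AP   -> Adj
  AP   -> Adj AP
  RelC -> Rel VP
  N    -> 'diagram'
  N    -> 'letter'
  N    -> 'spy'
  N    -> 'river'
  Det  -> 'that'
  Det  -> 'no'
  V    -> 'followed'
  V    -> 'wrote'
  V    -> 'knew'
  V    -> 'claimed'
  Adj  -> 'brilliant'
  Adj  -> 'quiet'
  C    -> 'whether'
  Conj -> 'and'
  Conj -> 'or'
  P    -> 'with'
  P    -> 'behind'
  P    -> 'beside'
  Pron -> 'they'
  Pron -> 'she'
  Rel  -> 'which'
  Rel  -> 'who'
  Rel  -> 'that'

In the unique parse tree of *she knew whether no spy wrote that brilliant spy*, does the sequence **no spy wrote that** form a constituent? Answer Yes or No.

No

[S [NP [Pron she]] [VP [V knew] [CP [C whether] [S [NP [Det no] [N spy]] [VP [V wrote] [NP [Det that] [AP [Adj brilliant]] [N spy]]]]]]]
The smallest constituent containing 'no spy wrote that' is the S spanning 'no spy wrote that brilliant spy'; no single node in the tree dominates exactly the given words.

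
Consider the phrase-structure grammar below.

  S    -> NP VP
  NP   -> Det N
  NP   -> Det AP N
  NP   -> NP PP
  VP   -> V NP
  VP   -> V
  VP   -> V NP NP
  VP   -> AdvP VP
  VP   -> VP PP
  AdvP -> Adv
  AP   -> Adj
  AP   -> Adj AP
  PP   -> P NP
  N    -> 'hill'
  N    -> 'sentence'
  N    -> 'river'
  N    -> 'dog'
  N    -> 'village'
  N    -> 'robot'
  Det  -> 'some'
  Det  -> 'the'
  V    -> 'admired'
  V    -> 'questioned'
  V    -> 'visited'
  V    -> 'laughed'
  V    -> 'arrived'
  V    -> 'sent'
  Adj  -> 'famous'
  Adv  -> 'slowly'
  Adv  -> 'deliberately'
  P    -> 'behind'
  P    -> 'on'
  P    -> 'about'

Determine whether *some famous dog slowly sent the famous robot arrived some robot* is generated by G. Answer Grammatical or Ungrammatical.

For S → NP VP, the only prefix that parses as NP is 'some famous dog', but the remainder 'slowly sent the famous robot arrived some robot' is not a VP under these rules.

Ungrammatical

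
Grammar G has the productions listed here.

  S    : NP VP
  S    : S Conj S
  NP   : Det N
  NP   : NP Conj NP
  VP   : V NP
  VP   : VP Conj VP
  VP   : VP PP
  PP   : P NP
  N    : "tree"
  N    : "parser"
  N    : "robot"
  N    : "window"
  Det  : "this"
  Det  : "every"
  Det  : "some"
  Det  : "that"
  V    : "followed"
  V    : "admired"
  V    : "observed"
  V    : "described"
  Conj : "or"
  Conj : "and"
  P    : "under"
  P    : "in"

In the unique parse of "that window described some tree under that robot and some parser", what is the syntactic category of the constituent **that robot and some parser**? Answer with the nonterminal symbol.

NP

S
  NP
    Det: that
    N: window
  VP
    VP
      V: described
      NP
        Det: some
        N: tree
    PP
      P: under
      NP
        NP
          Det: that
          N: robot
        Conj: and
        NP
          Det: some
          N: parser
The span 'that robot and some parser' is the NP node built by NP → NP Conj NP.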